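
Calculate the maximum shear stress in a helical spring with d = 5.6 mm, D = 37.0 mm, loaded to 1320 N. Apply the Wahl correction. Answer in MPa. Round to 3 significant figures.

869 MPa

Spring index C = D/d = 37.0/5.6 = 6.6071
K_W = (4C−1)/(4C−4) + 0.615/C = 25.429/22.429 + 0.0931 = 1.2268
τ₀ = 8FD/(πd³) = 8·1320·37.0/(π·5.6³) = 390720/551.71 = 708.19 MPa
τ_max = K·τ₀ = 1.2268 × 708.19 = 868.84 MPa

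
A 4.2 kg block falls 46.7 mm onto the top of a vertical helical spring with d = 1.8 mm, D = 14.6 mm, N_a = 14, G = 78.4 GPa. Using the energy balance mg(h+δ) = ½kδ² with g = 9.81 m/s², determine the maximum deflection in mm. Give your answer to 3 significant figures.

k = Gd⁴/(8D³N_a) = (78.4×10³)(1.8⁴)/(8·14.6³·14) = 2.3612 N/mm
W = mg = 4.2 × 9.81 = 41.202 N
½kδ² − Wδ − Wh = 0 → δ = (W + √(W² + 2kWh))/k
δ = (41.202 + √(1697.6 + 9086.46))/2.3612 = (41.202 + 103.85)/2.3612 = 61.43 mm

61.4 mm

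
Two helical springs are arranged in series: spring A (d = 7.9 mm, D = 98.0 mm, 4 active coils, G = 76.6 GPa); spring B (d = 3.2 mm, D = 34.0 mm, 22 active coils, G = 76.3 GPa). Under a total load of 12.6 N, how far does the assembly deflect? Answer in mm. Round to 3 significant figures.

k_A = Gd⁴/(8D³N_a) = (76.6×10³)(7.9⁴)/(8·98.0³·4) = 9.9062 N/mm
k_B = Gd⁴/(8D³N_a) = (76.3×10³)(3.2⁴)/(8·34.0³·22) = 1.1566 N/mm
Series: 1/k_eq = 1/9.9062 + 1/1.1566 = 0.96557; k_eq = 1.0357 N/mm
δ = F/k_eq = 12.6/1.0357 = 12.166 mm

12.2 mm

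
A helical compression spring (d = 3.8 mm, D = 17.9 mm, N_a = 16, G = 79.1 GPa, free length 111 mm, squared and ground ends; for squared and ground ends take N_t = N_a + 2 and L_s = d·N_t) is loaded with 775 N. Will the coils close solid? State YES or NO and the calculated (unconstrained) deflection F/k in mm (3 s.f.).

k = Gd⁴/(8D³N_a) = (79.1×10³)(3.8⁴)/(8·17.9³·16) = 22.467 N/mm
N_t = 18; L_s = 3.8·18 = 68.4 mm; δ_solid = L₀ − L_s = 111 − 68.4 = 42.6 mm
δ = F/k = 775/22.467 = 34.495 mm
δ < δ_solid → spring does not go solid

NO, δ = 34.5 mm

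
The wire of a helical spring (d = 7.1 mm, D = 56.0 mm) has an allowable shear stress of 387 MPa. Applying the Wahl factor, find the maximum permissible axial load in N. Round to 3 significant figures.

C = D/d = 56.0/7.1 = 7.8873
K_W = (4C−1)/(4C−4) + 0.615/C = 30.549/27.549 + 0.0780 = 1.1869
τ_max = K·8FD/(πd³) → F_max = τ_allow·πd³/(8DK)
F_max = 387·π·7.1³/(8·56.0·1.1869) = 4.3515e+05/531.72 = 818.38 N

818 N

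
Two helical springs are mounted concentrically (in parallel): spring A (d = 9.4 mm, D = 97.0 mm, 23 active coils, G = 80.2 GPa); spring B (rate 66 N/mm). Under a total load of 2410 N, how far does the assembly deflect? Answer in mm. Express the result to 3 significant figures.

k_A = Gd⁴/(8D³N_a) = (80.2×10³)(9.4⁴)/(8·97.0³·23) = 3.7287 N/mm
Parallel: k_eq = 3.7287 + 66 = 69.729 N/mm
δ = F/k_eq = 2410/69.729 = 34.563 mm

34.6 mm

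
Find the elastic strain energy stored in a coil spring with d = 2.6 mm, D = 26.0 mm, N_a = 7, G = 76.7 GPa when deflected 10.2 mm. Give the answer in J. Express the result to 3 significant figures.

0.185 J

k = Gd⁴/(8D³N_a) = (76.7×10³)(2.6⁴)/(8·26.0³·7) = 3.5611 N/mm
U = ½kδ² = 0.5 × 3.5611 × 10.2² = 185.25 N·mm = 0.18525 J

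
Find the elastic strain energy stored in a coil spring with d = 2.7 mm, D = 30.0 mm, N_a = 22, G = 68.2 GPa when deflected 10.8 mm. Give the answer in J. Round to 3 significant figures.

k = Gd⁴/(8D³N_a) = (68.2×10³)(2.7⁴)/(8·30.0³·22) = 0.76272 N/mm
U = ½kδ² = 0.5 × 0.76272 × 10.8² = 44.482 N·mm = 0.044482 J

0.0445 J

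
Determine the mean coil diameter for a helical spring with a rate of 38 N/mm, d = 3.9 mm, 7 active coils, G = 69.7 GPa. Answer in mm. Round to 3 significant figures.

D = (Gd⁴/(8N_a·k))^(1/3) = (69.7×10³·3.9⁴/(8·7·38))^(1/3)
  = (7577.39)^(1/3) = 19.6414 mm

19.6 mm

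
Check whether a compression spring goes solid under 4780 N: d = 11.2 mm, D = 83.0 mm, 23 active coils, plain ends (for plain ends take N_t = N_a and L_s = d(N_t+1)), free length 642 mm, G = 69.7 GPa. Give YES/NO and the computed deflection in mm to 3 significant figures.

YES, δ = 459 mm

k = Gd⁴/(8D³N_a) = (69.7×10³)(11.2⁴)/(8·83.0³·23) = 10.424 N/mm
N_t = 23; L_s = 11.2·24 = 268.8 mm; δ_solid = L₀ − L_s = 642 − 268.8 = 373.2 mm
δ = F/k = 4780/10.424 = 458.54 mm
δ ≥ δ_solid → spring goes solid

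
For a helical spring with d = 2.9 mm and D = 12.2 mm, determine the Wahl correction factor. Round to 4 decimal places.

1.3801

C = D/d = 12.2/2.9 = 4.2069
K_W = (4C−1)/(4C−4) + 0.615/C = 15.828/12.828 + 0.1462 = 1.3801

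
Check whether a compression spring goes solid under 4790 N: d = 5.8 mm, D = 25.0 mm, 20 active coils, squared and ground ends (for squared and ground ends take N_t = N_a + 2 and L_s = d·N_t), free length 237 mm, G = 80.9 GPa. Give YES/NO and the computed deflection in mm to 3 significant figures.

YES, δ = 131 mm

k = Gd⁴/(8D³N_a) = (80.9×10³)(5.8⁴)/(8·25.0³·20) = 36.62 N/mm
N_t = 22; L_s = 5.8·22 = 127.6 mm; δ_solid = L₀ − L_s = 237 − 127.6 = 109.4 mm
δ = F/k = 4790/36.62 = 130.8 mm
δ ≥ δ_solid → spring goes solid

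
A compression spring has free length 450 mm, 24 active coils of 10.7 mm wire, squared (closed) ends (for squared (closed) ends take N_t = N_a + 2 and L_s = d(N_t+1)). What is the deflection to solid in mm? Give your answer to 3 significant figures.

161 mm

N_t = 26; L_s = 10.7·27 = 288.9 mm
δ_solid = L₀ − L_s = 450 − 288.9 = 161.1 mm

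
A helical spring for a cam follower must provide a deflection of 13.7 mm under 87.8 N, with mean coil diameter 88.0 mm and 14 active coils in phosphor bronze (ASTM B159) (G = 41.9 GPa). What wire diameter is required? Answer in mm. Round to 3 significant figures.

Required rate k = F/δ = 87.8/13.7 = 6.4088 N/mm
d = (8D³N_a·k / G)^(1/4) = (8·88.0³·14·6.4088 / (41.9×10³))^0.25
  = (11674)^0.25 = 10.3946 mm

10.4 mm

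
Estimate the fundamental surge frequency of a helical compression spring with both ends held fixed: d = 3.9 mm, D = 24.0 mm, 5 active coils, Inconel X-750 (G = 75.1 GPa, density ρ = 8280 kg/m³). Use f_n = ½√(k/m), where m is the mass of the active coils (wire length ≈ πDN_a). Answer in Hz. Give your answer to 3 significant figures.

459 Hz

k = Gd⁴/(8D³N_a) = (75.1×10³)(3.9⁴)/(8·24.0³·5) = 31.42 N/mm = 31420 N/m
Wire length L = πDN_a = π·24.0·5 = 376.99 mm
m = ρ·(πd²/4)·L = 8280 × 11.946×10⁻⁶ m² × 0.37699 m = 0.037289 kg
f_n = ½√(k/m) = 0.5·√(31420/0.037289) = 0.5·√(8.4261e+05) = 458.97 Hz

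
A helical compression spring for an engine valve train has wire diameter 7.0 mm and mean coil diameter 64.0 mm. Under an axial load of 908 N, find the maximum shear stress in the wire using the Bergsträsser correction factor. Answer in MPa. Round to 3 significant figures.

Spring index C = D/d = 64.0/7.0 = 9.1429
K_B = (4C+2)/(4C−3) = 38.571/33.571 = 1.1489
τ₀ = 8FD/(πd³) = 8·908·64.0/(π·7.0³) = 464896/1077.6 = 431.43 MPa
τ_max = K·τ₀ = 1.1489 × 431.43 = 495.69 MPa

496 MPa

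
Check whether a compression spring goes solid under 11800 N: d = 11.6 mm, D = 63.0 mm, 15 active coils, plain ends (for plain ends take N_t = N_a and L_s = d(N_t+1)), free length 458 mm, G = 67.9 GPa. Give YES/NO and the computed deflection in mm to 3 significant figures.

k = Gd⁴/(8D³N_a) = (67.9×10³)(11.6⁴)/(8·63.0³·15) = 40.973 N/mm
N_t = 15; L_s = 11.6·16 = 185.6 mm; δ_solid = L₀ − L_s = 458 − 185.6 = 272.4 mm
δ = F/k = 11800/40.973 = 287.99 mm
δ ≥ δ_solid → spring goes solid

YES, δ = 288 mm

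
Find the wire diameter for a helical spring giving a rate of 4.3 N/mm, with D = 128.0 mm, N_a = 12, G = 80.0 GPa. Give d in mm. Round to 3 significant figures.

10.2 mm

d = (8D³N_a·k / G)^(1/4) = (8·128.0³·12·4.3 / (80.0×10³))^0.25
  = (10821)^0.25 = 10.1993 mm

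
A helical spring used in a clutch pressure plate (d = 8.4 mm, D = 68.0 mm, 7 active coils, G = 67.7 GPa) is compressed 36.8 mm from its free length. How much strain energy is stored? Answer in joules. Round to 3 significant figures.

13.0 J

k = Gd⁴/(8D³N_a) = (67.7×10³)(8.4⁴)/(8·68.0³·7) = 19.142 N/mm
U = ½kδ² = 0.5 × 19.142 × 36.8² = 12962 N·mm = 12.962 J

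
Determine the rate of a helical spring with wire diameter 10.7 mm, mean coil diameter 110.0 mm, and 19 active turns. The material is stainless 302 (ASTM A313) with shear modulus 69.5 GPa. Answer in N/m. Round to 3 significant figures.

4500 N/m

k = Gd⁴/(8D³N_a) = (69.5×10³ × 10.7⁴) / (8 × 110.0³ × 19)
  = 9.11003e+08 / 2.02312e+08 = 4.503 N/mm = 4503 N/m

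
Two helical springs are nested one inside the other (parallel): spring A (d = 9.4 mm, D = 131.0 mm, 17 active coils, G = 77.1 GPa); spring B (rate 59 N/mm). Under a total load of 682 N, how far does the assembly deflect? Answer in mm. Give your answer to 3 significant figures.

k_A = Gd⁴/(8D³N_a) = (77.1×10³)(9.4⁴)/(8·131.0³·17) = 1.9689 N/mm
Parallel: k_eq = 1.9689 + 59 = 60.969 N/mm
δ = F/k_eq = 682/60.969 = 11.186 mm

11.2 mm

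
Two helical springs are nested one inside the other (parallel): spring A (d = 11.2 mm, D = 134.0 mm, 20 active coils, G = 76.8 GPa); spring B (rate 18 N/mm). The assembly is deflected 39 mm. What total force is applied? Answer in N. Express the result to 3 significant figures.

k_A = Gd⁴/(8D³N_a) = (76.8×10³)(11.2⁴)/(8·134.0³·20) = 3.1391 N/mm
Parallel: k_eq = 3.1391 + 18 = 21.139 N/mm
F = k_eq·δ = 21.139·39 = 824.42 N

824 N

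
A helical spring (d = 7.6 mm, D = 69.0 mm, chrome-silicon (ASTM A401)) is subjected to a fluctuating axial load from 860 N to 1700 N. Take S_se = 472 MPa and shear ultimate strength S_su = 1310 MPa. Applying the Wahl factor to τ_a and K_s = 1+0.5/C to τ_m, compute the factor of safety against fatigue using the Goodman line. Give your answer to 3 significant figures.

C = D/d = 69.0/7.6 = 9.0789; K_W = (4C−1)/(4C−4)+0.615/C = 1.1606; K_s = 1+0.5/C = 1.0551
F_a = (F_max−F_min)/2 = 420 N; F_m = (F_max+F_min)/2 = 1280 N
τ_a = K_W·8F_aD/(πd³) = 1.1606 × 168.11 = 195.11 MPa
τ_m = K_s·8F_mD/(πd³) = 1.0551 × 512.34 = 540.56 MPa
Goodman: 1/n_f = τ_a/S_se + τ_m/S_su = 195.11/472 + 540.56/1310 = 0.41336 + 0.41264 = 0.826
n_f = 1/0.826 = 1.211

1.21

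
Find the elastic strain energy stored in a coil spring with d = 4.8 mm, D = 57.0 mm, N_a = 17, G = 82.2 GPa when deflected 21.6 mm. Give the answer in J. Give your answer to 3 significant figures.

k = Gd⁴/(8D³N_a) = (82.2×10³)(4.8⁴)/(8·57.0³·17) = 1.7325 N/mm
U = ½kδ² = 0.5 × 1.7325 × 21.6² = 404.16 N·mm = 0.40416 J

0.404 J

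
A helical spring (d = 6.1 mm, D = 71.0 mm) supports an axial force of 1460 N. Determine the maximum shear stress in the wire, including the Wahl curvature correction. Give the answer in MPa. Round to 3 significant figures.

1310 MPa

Spring index C = D/d = 71.0/6.1 = 11.6393
K_W = (4C−1)/(4C−4) + 0.615/C = 45.557/42.557 + 0.0528 = 1.1233
τ₀ = 8FD/(πd³) = 8·1460·71.0/(π·6.1³) = 829280/713.08 = 1163 MPa
τ_max = K·τ₀ = 1.1233 × 1163 = 1306.4 MPa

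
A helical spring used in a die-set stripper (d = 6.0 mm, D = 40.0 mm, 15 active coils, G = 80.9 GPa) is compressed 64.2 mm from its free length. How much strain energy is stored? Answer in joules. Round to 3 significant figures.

28.1 J

k = Gd⁴/(8D³N_a) = (80.9×10³)(6.0⁴)/(8·40.0³·15) = 13.652 N/mm
U = ½kδ² = 0.5 × 13.652 × 64.2² = 28134 N·mm = 28.134 J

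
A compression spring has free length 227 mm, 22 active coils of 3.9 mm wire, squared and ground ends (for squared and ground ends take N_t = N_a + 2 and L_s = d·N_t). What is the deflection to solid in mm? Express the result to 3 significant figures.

N_t = 24; L_s = 3.9·24 = 93.6 mm
δ_solid = L₀ − L_s = 227 − 93.6 = 133.4 mm

133 mm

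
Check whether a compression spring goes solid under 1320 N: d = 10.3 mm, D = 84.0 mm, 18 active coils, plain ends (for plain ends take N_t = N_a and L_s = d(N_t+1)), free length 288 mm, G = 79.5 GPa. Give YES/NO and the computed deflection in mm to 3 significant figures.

k = Gd⁴/(8D³N_a) = (79.5×10³)(10.3⁴)/(8·84.0³·18) = 10.484 N/mm
N_t = 18; L_s = 10.3·19 = 195.7 mm; δ_solid = L₀ − L_s = 288 − 195.7 = 92.3 mm
δ = F/k = 1320/10.484 = 125.91 mm
δ ≥ δ_solid → spring goes solid

YES, δ = 126 mm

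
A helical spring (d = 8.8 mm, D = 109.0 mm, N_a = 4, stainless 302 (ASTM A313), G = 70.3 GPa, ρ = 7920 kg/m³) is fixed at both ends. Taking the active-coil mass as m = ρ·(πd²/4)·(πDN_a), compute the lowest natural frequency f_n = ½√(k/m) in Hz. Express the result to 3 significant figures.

62.1 Hz

k = Gd⁴/(8D³N_a) = (70.3×10³)(8.8⁴)/(8·109.0³·4) = 10.173 N/mm = 10173 N/m
Wire length L = πDN_a = π·109.0·4 = 1369.7 mm
m = ρ·(πd²/4)·L = 7920 × 60.821×10⁻⁶ m² × 1.3697 m = 0.65981 kg
f_n = ½√(k/m) = 0.5·√(10173/0.65981) = 0.5·√(15418) = 62.085 Hz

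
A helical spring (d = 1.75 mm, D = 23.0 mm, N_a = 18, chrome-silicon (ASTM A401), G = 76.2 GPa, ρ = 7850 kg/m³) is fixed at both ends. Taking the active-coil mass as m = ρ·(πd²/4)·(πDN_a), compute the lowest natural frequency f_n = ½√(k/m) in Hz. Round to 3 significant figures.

k = Gd⁴/(8D³N_a) = (76.2×10³)(1.75⁴)/(8·23.0³·18) = 0.40791 N/mm = 407.91 N/m
Wire length L = πDN_a = π·23.0·18 = 1300.6 mm
m = ρ·(πd²/4)·L = 7850 × 2.4053×10⁻⁶ m² × 1.3006 m = 0.024558 kg
f_n = ½√(k/m) = 0.5·√(407.91/0.024558) = 0.5·√(16610) = 64.44 Hz

64.4 Hz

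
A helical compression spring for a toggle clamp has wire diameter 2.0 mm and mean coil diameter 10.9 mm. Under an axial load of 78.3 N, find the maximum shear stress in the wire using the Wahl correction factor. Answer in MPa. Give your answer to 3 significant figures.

Spring index C = D/d = 10.9/2.0 = 5.4500
K_W = (4C−1)/(4C−4) + 0.615/C = 20.800/17.800 + 0.1128 = 1.2814
τ₀ = 8FD/(πd³) = 8·78.3·10.9/(π·2.0³) = 6827.76/25.133 = 271.67 MPa
τ_max = K·τ₀ = 1.2814 × 271.67 = 348.11 MPa

348 MPa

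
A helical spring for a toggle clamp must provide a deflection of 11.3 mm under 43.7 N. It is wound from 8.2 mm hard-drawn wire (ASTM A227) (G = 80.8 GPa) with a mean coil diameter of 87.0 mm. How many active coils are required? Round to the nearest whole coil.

18

Required rate k = F/δ = 43.7/11.3 = 3.8673 N/mm
N_a = Gd⁴/(8D³k) = (80.8×10³ × 8.2⁴)/(8 × 87.0³ × 3.8673)
    = 3.65314e+08 / 2.03728e+07 = 17.93 → 18 coils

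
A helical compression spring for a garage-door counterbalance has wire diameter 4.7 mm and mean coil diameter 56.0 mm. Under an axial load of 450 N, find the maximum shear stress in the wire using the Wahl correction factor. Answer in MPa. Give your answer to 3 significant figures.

692 MPa

Spring index C = D/d = 56.0/4.7 = 11.9149
K_W = (4C−1)/(4C−4) + 0.615/C = 46.660/43.660 + 0.0516 = 1.1203
τ₀ = 8FD/(πd³) = 8·450·56.0/(π·4.7³) = 201600/326.17 = 618.08 MPa
τ_max = K·τ₀ = 1.1203 × 618.08 = 692.46 MPa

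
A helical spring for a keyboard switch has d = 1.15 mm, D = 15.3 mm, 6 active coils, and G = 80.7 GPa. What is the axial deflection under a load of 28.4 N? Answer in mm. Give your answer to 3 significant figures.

k = Gd⁴/(8D³N_a) = (80.7×10³)(1.15⁴)/(8·15.3³·6) = 0.82101 N/mm
δ = F/k = 28.4 / 0.82101 = 34.591 mm

34.6 mm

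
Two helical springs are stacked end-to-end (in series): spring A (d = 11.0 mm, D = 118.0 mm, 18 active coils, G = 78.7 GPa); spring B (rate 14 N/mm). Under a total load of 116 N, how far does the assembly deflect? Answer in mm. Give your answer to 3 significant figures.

k_A = Gd⁴/(8D³N_a) = (78.7×10³)(11.0⁴)/(8·118.0³·18) = 4.8701 N/mm
Series: 1/k_eq = 1/4.8701 + 1/14 = 0.27676; k_eq = 3.6132 N/mm
δ = F/k_eq = 116/3.6132 = 32.105 mm

32.1 mm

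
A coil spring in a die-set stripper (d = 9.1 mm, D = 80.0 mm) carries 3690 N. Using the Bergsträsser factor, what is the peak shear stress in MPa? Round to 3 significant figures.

1150 MPa

Spring index C = D/d = 80.0/9.1 = 8.7912
K_B = (4C+2)/(4C−3) = 37.165/32.165 = 1.1554
τ₀ = 8FD/(πd³) = 8·3690·80.0/(π·9.1³) = 2.3616e+06/2367.4 = 997.54 MPa
τ_max = K·τ₀ = 1.1554 × 997.54 = 1152.6 MPa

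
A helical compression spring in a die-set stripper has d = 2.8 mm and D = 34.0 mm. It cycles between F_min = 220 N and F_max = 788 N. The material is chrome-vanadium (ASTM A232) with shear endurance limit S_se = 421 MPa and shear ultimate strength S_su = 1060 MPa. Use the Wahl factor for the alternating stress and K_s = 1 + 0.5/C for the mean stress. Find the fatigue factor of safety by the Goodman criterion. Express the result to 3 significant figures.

0.203

C = D/d = 34.0/2.8 = 12.1429; K_W = (4C−1)/(4C−4)+0.615/C = 1.1180; K_s = 1+0.5/C = 1.0412
F_a = (F_max−F_min)/2 = 284 N; F_m = (F_max+F_min)/2 = 504 N
τ_a = K_W·8F_aD/(πd³) = 1.1180 × 1120.1 = 1252.2 MPa
τ_m = K_s·8F_mD/(πd³) = 1.0412 × 1987.8 = 2069.7 MPa
Goodman: 1/n_f = τ_a/S_se + τ_m/S_su = 1252.2/421 + 2069.7/1060 = 2.97444 + 1.95251 = 4.927
n_f = 1/4.927 = 0.203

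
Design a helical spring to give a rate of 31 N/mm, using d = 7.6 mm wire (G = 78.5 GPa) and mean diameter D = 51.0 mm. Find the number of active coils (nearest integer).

N_a = Gd⁴/(8D³k) = (78.5×10³ × 7.6⁴)/(8 × 51.0³ × 31)
    = 2.61893e+08 / 3.28974e+07 = 7.961 → 8 coils

8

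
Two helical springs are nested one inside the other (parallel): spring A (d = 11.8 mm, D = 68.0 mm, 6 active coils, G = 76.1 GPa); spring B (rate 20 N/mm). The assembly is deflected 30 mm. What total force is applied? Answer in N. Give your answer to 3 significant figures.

3530 N

k_A = Gd⁴/(8D³N_a) = (76.1×10³)(11.8⁴)/(8·68.0³·6) = 97.756 N/mm
Parallel: k_eq = 97.756 + 20 = 117.76 N/mm
F = k_eq·δ = 117.76·30 = 3532.7 N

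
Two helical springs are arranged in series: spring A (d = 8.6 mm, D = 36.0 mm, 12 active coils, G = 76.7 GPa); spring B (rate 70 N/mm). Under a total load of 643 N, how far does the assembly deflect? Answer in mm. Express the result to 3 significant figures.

16.1 mm

k_A = Gd⁴/(8D³N_a) = (76.7×10³)(8.6⁴)/(8·36.0³·12) = 93.672 N/mm
Series: 1/k_eq = 1/93.672 + 1/70 = 0.024961; k_eq = 40.062 N/mm
δ = F/k_eq = 643/40.062 = 16.05 mm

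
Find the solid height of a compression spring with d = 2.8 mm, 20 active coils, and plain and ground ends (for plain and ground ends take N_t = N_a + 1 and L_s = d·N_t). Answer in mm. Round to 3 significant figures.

58.8 mm

plain and ground ends: N_t = N_a + 1 = 20 + 1 = 21
L_s = d·N_t = 2.8 × 21 = 58.8 mm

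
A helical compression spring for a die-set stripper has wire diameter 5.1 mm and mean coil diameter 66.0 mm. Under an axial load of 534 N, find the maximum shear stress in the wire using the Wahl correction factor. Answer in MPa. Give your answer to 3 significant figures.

751 MPa

Spring index C = D/d = 66.0/5.1 = 12.9412
K_W = (4C−1)/(4C−4) + 0.615/C = 50.765/47.765 + 0.0475 = 1.1103
τ₀ = 8FD/(πd³) = 8·534·66.0/(π·5.1³) = 281952/416.74 = 676.57 MPa
τ_max = K·τ₀ = 1.1103 × 676.57 = 751.22 MPa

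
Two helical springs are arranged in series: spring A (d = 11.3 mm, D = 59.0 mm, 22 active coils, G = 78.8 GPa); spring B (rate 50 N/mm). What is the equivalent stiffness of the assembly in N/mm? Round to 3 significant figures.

20.8 N/mm

k_A = Gd⁴/(8D³N_a) = (78.8×10³)(11.3⁴)/(8·59.0³·22) = 35.544 N/mm
Series: 1/k_eq = 1/35.544 + 1/50 = 0.048134; k_eq = 20.775 N/mm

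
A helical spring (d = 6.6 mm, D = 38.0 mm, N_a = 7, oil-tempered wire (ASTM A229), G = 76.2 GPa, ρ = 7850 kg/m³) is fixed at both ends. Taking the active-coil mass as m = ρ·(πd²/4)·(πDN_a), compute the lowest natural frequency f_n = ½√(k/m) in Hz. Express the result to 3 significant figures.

229 Hz

k = Gd⁴/(8D³N_a) = (76.2×10³)(6.6⁴)/(8·38.0³·7) = 47.053 N/mm = 47053 N/m
Wire length L = πDN_a = π·38.0·7 = 835.66 mm
m = ρ·(πd²/4)·L = 7850 × 34.212×10⁻⁶ m² × 0.83566 m = 0.22443 kg
f_n = ½√(k/m) = 0.5·√(47053/0.22443) = 0.5·√(2.0966e+05) = 228.94 Hz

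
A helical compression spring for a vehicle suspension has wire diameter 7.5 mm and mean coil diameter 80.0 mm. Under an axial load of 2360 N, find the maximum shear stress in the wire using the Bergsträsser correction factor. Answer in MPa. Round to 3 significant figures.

Spring index C = D/d = 80.0/7.5 = 10.6667
K_B = (4C+2)/(4C−3) = 44.667/39.667 = 1.1261
τ₀ = 8FD/(πd³) = 8·2360·80.0/(π·7.5³) = 1.5104e+06/1325.4 = 1139.6 MPa
τ_max = K·τ₀ = 1.1261 × 1139.6 = 1283.3 MPa

1280 MPa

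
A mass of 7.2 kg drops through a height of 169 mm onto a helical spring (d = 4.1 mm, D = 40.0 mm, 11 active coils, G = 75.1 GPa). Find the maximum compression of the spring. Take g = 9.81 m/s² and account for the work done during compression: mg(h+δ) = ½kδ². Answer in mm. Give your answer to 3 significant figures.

101 mm

k = Gd⁴/(8D³N_a) = (75.1×10³)(4.1⁴)/(8·40.0³·11) = 3.768 N/mm
W = mg = 7.2 × 9.81 = 70.632 N
½kδ² − Wδ − Wh = 0 → δ = (W + √(W² + 2kWh))/k
δ = (70.632 + √(4988.9 + 89956.2))/3.768 = (70.632 + 308.13)/3.768 = 100.52 mm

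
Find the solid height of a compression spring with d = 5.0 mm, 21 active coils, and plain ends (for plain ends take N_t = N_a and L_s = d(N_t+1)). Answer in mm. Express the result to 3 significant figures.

plain ends: N_t = N_a = 21
L_s = d·(N_t+1) = 5.0 × 22 = 110 mm

110 mm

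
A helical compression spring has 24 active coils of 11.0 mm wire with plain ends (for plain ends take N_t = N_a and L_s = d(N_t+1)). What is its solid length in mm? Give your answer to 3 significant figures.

275 mm

plain ends: N_t = N_a = 24
L_s = d·(N_t+1) = 11.0 × 25 = 275 mm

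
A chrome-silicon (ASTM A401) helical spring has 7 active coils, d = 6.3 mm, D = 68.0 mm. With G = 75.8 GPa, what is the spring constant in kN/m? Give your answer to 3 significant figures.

k = Gd⁴/(8D³N_a) = (75.8×10³ × 6.3⁴) / (8 × 68.0³ × 7)
  = 1.19407e+08 / 1.76082e+07 = 6.7814 N/mm

6.78 kN/m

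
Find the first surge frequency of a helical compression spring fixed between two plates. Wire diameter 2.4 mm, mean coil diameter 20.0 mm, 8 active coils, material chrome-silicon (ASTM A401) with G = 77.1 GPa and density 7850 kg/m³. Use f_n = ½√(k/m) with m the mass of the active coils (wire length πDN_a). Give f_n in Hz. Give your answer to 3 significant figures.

k = Gd⁴/(8D³N_a) = (77.1×10³)(2.4⁴)/(8·20.0³·8) = 4.9961 N/mm = 4996.1 N/m
Wire length L = πDN_a = π·20.0·8 = 502.65 mm
m = ρ·(πd²/4)·L = 7850 × 4.5239×10⁻⁶ m² × 0.50265 m = 0.017851 kg
f_n = ½√(k/m) = 0.5·√(4996.1/0.017851) = 0.5·√(2.7988e+05) = 264.52 Hz

265 Hz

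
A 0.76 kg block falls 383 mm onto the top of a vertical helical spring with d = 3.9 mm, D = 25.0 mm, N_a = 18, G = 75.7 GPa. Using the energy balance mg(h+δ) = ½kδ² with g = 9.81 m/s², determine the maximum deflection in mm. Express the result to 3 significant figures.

28.1 mm

k = Gd⁴/(8D³N_a) = (75.7×10³)(3.9⁴)/(8·25.0³·18) = 7.7834 N/mm
W = mg = 0.76 × 9.81 = 7.4556 N
½kδ² − Wδ − Wh = 0 → δ = (W + √(W² + 2kWh))/k
δ = (7.4556 + √(55.586 + 44451.2))/7.7834 = (7.4556 + 210.97)/7.7834 = 28.062 mm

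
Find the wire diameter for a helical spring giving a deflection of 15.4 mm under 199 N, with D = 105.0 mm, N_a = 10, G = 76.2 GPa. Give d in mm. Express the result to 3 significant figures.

Required rate k = F/δ = 199/15.4 = 12.922 N/mm
d = (8D³N_a·k / G)^(1/4) = (8·105.0³·10·12.922 / (76.2×10³))^0.25
  = (15705)^0.25 = 11.1946 mm

11.2 mm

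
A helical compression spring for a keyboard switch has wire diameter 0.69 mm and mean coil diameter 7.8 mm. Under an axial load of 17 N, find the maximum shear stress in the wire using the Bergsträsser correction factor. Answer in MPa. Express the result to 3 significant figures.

Spring index C = D/d = 7.8/0.69 = 11.3043
K_B = (4C+2)/(4C−3) = 47.217/42.217 = 1.1184
τ₀ = 8FD/(πd³) = 8·17·7.8/(π·0.69³) = 1060.8/1.032 = 1027.9 MPa
τ_max = K·τ₀ = 1.1184 × 1027.9 = 1149.6 MPa

1150 MPa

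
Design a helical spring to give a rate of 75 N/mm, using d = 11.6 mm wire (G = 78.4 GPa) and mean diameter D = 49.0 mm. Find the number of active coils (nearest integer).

N_a = Gd⁴/(8D³k) = (78.4×10³ × 11.6⁴)/(8 × 49.0³ × 75)
    = 1.41954e+09 / 7.05894e+07 = 20.11 → 20 coils

20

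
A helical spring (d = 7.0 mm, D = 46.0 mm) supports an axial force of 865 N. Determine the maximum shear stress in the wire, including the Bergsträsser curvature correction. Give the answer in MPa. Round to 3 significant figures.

Spring index C = D/d = 46.0/7.0 = 6.5714
K_B = (4C+2)/(4C−3) = 28.286/23.286 = 1.2147
τ₀ = 8FD/(πd³) = 8·865·46.0/(π·7.0³) = 318320/1077.6 = 295.41 MPa
τ_max = K·τ₀ = 1.2147 × 295.41 = 358.84 MPa

359 MPa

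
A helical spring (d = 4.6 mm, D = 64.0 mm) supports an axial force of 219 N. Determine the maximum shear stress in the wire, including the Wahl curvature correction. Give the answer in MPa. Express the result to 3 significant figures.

Spring index C = D/d = 64.0/4.6 = 13.9130
K_W = (4C−1)/(4C−4) + 0.615/C = 54.652/51.652 + 0.0442 = 1.1023
τ₀ = 8FD/(πd³) = 8·219·64.0/(π·4.6³) = 112128/305.79 = 366.68 MPa
τ_max = K·τ₀ = 1.1023 × 366.68 = 404.19 MPa

404 MPa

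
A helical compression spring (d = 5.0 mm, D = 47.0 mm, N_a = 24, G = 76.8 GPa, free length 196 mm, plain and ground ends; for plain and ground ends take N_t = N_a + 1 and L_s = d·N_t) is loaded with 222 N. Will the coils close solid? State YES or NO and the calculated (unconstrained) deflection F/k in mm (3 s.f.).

k = Gd⁴/(8D³N_a) = (76.8×10³)(5.0⁴)/(8·47.0³·24) = 2.4079 N/mm
N_t = 25; L_s = 5.0·25 = 125 mm; δ_solid = L₀ − L_s = 196 − 125 = 71 mm
δ = F/k = 222/2.4079 = 92.195 mm
δ ≥ δ_solid → spring goes solid

YES, δ = 92.2 mm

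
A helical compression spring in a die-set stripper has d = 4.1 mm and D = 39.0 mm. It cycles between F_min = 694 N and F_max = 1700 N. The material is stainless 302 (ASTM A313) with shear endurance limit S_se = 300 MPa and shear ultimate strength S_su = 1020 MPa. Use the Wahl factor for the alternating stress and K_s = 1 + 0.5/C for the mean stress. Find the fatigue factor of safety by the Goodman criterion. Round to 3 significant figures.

0.219

C = D/d = 39.0/4.1 = 9.5122; K_W = (4C−1)/(4C−4)+0.615/C = 1.1528; K_s = 1+0.5/C = 1.0526
F_a = (F_max−F_min)/2 = 503 N; F_m = (F_max+F_min)/2 = 1197 N
τ_a = K_W·8F_aD/(πd³) = 1.1528 × 724.8 = 835.53 MPa
τ_m = K_s·8F_mD/(πd³) = 1.0526 × 1724.8 = 1815.5 MPa
Goodman: 1/n_f = τ_a/S_se + τ_m/S_su = 835.53/300 + 1815.5/1020 = 2.78509 + 1.77990 = 4.565
n_f = 1/4.565 = 0.2191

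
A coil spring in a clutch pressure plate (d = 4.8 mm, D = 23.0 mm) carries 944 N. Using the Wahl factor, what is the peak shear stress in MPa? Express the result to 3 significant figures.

663 MPa

Spring index C = D/d = 23.0/4.8 = 4.7917
K_W = (4C−1)/(4C−4) + 0.615/C = 18.167/15.167 + 0.1283 = 1.3262
τ₀ = 8FD/(πd³) = 8·944·23.0/(π·4.8³) = 173696/347.44 = 499.94 MPa
τ_max = K·τ₀ = 1.3262 × 499.94 = 662.99 MPa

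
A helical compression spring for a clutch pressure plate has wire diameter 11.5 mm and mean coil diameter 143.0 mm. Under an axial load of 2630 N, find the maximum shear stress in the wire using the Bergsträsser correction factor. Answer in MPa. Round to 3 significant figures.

697 MPa

Spring index C = D/d = 143.0/11.5 = 12.4348
K_B = (4C+2)/(4C−3) = 51.739/46.739 = 1.1070
τ₀ = 8FD/(πd³) = 8·2630·143.0/(π·11.5³) = 3.00872e+06/4778 = 629.71 MPa
τ_max = K·τ₀ = 1.1070 × 629.71 = 697.07 MPa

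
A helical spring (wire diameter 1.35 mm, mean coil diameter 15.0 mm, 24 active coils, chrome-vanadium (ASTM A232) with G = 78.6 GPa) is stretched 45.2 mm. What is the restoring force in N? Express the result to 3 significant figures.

k = Gd⁴/(8D³N_a) = (78.6×10³)(1.35⁴)/(8·15.0³·24) = 0.40289 N/mm
F = k·δ = 0.40289 × 45.2 = 18.21 N

18.2 N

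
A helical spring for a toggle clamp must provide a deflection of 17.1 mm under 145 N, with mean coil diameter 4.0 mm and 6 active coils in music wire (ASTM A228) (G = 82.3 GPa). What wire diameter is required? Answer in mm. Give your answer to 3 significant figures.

Required rate k = F/δ = 145/17.1 = 8.4795 N/mm
d = (8D³N_a·k / G)^(1/4) = (8·4.0³·6·8.4795 / (82.3×10³))^0.25
  = (0.31651)^0.25 = 0.7501 mm

0.750 mm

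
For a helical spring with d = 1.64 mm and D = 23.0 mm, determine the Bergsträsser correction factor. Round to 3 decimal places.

1.094

C = D/d = 23.0/1.64 = 14.0244
K_B = (4C+2)/(4C−3) = 58.098/53.098 = 1.0942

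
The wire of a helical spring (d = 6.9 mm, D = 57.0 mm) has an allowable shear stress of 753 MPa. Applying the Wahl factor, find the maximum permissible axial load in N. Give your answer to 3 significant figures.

1450 N

C = D/d = 57.0/6.9 = 8.2609
K_W = (4C−1)/(4C−4) + 0.615/C = 32.043/29.043 + 0.0744 = 1.1777
τ_max = K·8FD/(πd³) → F_max = τ_allow·πd³/(8DK)
F_max = 753·π·6.9³/(8·57.0·1.1777) = 7.7713e+05/537.05 = 1447 N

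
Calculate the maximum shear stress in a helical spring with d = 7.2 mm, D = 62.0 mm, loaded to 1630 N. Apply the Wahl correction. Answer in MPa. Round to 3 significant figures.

Spring index C = D/d = 62.0/7.2 = 8.6111
K_W = (4C−1)/(4C−4) + 0.615/C = 33.444/30.444 + 0.0714 = 1.1700
τ₀ = 8FD/(πd³) = 8·1630·62.0/(π·7.2³) = 808480/1172.6 = 689.48 MPa
τ_max = K·τ₀ = 1.1700 × 689.48 = 806.66 MPa

807 MPa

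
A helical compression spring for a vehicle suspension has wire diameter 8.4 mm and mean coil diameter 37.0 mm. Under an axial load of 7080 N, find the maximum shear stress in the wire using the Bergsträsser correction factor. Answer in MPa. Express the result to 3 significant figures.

1510 MPa

Spring index C = D/d = 37.0/8.4 = 4.4048
K_B = (4C+2)/(4C−3) = 19.619/14.619 = 1.3420
τ₀ = 8FD/(πd³) = 8·7080·37.0/(π·8.4³) = 2.09568e+06/1862 = 1125.5 MPa
τ_max = K·τ₀ = 1.3420 × 1125.5 = 1510.4 MPa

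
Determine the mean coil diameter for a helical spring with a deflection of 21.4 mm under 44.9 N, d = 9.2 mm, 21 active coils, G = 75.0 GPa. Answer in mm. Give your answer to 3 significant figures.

Required rate k = F/δ = 44.9/21.4 = 2.0981 N/mm
D = (Gd⁴/(8N_a·k))^(1/3) = (75.0×10³·9.2⁴/(8·21·2.0981))^(1/3)
  = (1.5243e+06)^(1/3) = 115.0863 mm

115 mm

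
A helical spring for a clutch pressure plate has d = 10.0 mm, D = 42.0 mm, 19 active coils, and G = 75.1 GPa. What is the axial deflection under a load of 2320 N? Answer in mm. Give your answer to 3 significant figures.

34.8 mm

k = Gd⁴/(8D³N_a) = (75.1×10³)(10.0⁴)/(8·42.0³·19) = 66.688 N/mm
δ = F/k = 2320 / 66.688 = 34.789 mm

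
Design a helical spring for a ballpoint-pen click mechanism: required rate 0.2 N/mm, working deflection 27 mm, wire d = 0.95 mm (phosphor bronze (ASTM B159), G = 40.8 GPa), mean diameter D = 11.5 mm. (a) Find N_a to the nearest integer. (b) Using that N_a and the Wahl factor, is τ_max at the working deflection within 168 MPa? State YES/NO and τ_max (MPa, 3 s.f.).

(a) 14 coils; (b) NO, τ_max = 201 MPa

N_a = Gd⁴/(8D³k) = (40.8×10³)(0.95⁴)/(8·11.5³·0.2) = 13.66 → N_a = 14
Actual rate k = Gd⁴/(8D³·14) = 0.19509 N/mm
Working load F = kδ = 0.19509·27 = 5.2675 N
C = 11.5/0.95 = 12.1053; K_W = (4C−1)/(4C−4)+0.615/C = 1.1183
τ_max = K_W·8FD/(πd³) = 1.1183·179.92 = 201.21 MPa
τ_max > 168 MPa → exceeds allowable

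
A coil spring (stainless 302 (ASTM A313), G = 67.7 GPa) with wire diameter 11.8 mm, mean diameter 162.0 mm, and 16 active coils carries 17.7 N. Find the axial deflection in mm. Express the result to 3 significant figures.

k = Gd⁴/(8D³N_a) = (67.7×10³)(11.8⁴)/(8·162.0³·16) = 2.4119 N/mm
δ = F/k = 17.7 / 2.4119 = 7.3386 mm

7.34 mm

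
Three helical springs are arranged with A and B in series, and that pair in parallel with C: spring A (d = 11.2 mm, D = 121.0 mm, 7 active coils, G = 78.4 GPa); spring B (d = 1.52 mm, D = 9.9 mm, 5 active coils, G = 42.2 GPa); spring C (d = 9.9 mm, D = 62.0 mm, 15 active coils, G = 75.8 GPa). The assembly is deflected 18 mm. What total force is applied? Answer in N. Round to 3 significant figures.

k_A = Gd⁴/(8D³N_a) = (78.4×10³)(11.2⁴)/(8·121.0³·7) = 12.435 N/mm
k_B = Gd⁴/(8D³N_a) = (42.2×10³)(1.52⁴)/(8·9.9³·5) = 5.8039 N/mm
k_C = Gd⁴/(8D³N_a) = (75.8×10³)(9.9⁴)/(8·62.0³·15) = 25.46 N/mm
Springs A,B series: k_AB = 1/(1/12.435+1/5.8039) = 3.957 N/mm; parallel with C: k_eq = 3.957+25.46 = 29.417 N/mm
F = k_eq·δ = 29.417·18 = 529.5 N

530 N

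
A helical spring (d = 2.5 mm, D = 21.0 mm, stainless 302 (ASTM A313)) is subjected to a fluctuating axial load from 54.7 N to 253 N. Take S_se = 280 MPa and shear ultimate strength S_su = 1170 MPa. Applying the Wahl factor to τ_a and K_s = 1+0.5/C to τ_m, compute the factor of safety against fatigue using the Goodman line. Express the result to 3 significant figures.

0.526

C = D/d = 21.0/2.5 = 8.4000; K_W = (4C−1)/(4C−4)+0.615/C = 1.1746; K_s = 1+0.5/C = 1.0595
F_a = (F_max−F_min)/2 = 99.15 N; F_m = (F_max+F_min)/2 = 153.85 N
τ_a = K_W·8F_aD/(πd³) = 1.1746 × 339.34 = 398.57 MPa
τ_m = K_s·8F_mD/(πd³) = 1.0595 × 526.55 = 557.89 MPa
Goodman: 1/n_f = τ_a/S_se + τ_m/S_su = 398.57/280 + 557.89/1170 = 1.42348 + 0.47683 = 1.9003
n_f = 1/1.9003 = 0.5262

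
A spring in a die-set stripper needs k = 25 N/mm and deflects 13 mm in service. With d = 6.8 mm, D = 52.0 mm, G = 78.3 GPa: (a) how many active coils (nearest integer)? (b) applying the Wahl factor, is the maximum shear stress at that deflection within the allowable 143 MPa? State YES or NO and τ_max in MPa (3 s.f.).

(a) 6 coils; (b) NO, τ_max = 162 MPa

N_a = Gd⁴/(8D³k) = (78.3×10³)(6.8⁴)/(8·52.0³·25) = 5.953 → N_a = 6
Actual rate k = Gd⁴/(8D³·6) = 24.805 N/mm
Working load F = kδ = 24.805·13 = 322.47 N
C = 52.0/6.8 = 7.6471; K_W = (4C−1)/(4C−4)+0.615/C = 1.1933
τ_max = K_W·8FD/(πd³) = 1.1933·135.8 = 162.05 MPa
τ_max > 143 MPa → exceeds allowable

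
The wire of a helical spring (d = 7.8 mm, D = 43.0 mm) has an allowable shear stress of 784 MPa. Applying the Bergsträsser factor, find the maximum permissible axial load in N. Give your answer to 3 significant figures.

2690 N

C = D/d = 43.0/7.8 = 5.5128
K_B = (4C+2)/(4C−3) = 24.051/19.051 = 1.2624
τ_max = K·8FD/(πd³) → F_max = τ_allow·πd³/(8DK)
F_max = 784·π·7.8³/(8·43.0·1.2624) = 1.1688e+06/434.28 = 2691.4 N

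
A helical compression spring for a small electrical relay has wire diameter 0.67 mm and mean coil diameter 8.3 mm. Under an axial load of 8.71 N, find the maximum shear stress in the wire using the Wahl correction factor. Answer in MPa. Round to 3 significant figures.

Spring index C = D/d = 8.3/0.67 = 12.3881
K_W = (4C−1)/(4C−4) + 0.615/C = 48.552/45.552 + 0.0496 = 1.1155
τ₀ = 8FD/(πd³) = 8·8.71·8.3/(π·0.67³) = 578.344/0.94487 = 612.09 MPa
τ_max = K·τ₀ = 1.1155 × 612.09 = 682.78 MPa

683 MPa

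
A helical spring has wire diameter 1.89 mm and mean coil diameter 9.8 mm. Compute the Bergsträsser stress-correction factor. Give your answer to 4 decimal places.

C = D/d = 9.8/1.89 = 5.1852
K_B = (4C+2)/(4C−3) = 22.741/17.741 = 1.2818

1.2818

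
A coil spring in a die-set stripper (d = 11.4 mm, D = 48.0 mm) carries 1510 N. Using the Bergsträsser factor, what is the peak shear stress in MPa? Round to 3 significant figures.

Spring index C = D/d = 48.0/11.4 = 4.2105
K_B = (4C+2)/(4C−3) = 18.842/13.842 = 1.3612
τ₀ = 8FD/(πd³) = 8·1510·48.0/(π·11.4³) = 579840/4654.4 = 124.58 MPa
τ_max = K·τ₀ = 1.3612 × 124.58 = 169.58 MPa

170 MPa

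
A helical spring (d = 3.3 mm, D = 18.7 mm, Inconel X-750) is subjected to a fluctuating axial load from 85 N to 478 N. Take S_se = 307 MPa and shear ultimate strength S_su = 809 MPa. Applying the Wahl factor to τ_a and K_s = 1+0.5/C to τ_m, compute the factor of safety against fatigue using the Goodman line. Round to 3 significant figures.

C = D/d = 18.7/3.3 = 5.6667; K_W = (4C−1)/(4C−4)+0.615/C = 1.2692; K_s = 1+0.5/C = 1.0882
F_a = (F_max−F_min)/2 = 196.5 N; F_m = (F_max+F_min)/2 = 281.5 N
τ_a = K_W·8F_aD/(πd³) = 1.2692 × 260.38 = 330.48 MPa
τ_m = K_s·8F_mD/(πd³) = 1.0882 × 373.01 = 405.92 MPa
Goodman: 1/n_f = τ_a/S_se + τ_m/S_su = 330.48/307 + 405.92/809 = 1.07649 + 0.50176 = 1.5782
n_f = 1/1.5782 = 0.6336

0.634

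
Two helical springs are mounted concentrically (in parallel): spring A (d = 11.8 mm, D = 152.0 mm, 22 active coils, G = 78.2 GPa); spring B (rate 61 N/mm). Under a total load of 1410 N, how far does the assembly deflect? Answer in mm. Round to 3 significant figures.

22.2 mm

k_A = Gd⁴/(8D³N_a) = (78.2×10³)(11.8⁴)/(8·152.0³·22) = 2.453 N/mm
Parallel: k_eq = 2.453 + 61 = 63.453 N/mm
δ = F/k_eq = 1410/63.453 = 22.221 mm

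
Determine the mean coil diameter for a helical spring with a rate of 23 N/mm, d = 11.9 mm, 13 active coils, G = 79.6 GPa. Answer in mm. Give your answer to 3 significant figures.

D = (Gd⁴/(8N_a·k))^(1/3) = (79.6×10³·11.9⁴/(8·13·23))^(1/3)
  = (667329)^(1/3) = 87.3869 mm

87.4 mm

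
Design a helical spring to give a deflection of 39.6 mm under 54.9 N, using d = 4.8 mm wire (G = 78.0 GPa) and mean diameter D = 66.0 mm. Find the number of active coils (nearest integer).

Required rate k = F/δ = 54.9/39.6 = 1.3864 N/mm
N_a = Gd⁴/(8D³k) = (78.0×10³ × 4.8⁴)/(8 × 66.0³ × 1.3864)
    = 4.14056e+07 / 3.18859e+06 = 12.99 → 13 coils

13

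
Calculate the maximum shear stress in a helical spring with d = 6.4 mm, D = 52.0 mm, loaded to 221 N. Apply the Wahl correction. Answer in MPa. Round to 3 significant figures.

132 MPa

Spring index C = D/d = 52.0/6.4 = 8.1250
K_W = (4C−1)/(4C−4) + 0.615/C = 31.500/28.500 + 0.0757 = 1.1810
τ₀ = 8FD/(πd³) = 8·221·52.0/(π·6.4³) = 91936/823.55 = 111.63 MPa
τ_max = K·τ₀ = 1.1810 × 111.63 = 131.83 MPa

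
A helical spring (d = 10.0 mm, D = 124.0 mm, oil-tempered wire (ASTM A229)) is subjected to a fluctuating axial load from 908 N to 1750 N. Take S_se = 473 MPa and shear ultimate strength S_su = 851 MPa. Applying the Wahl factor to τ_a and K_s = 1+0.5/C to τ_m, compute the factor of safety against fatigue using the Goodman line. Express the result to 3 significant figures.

C = D/d = 124.0/10.0 = 12.4000; K_W = (4C−1)/(4C−4)+0.615/C = 1.1154; K_s = 1+0.5/C = 1.0403
F_a = (F_max−F_min)/2 = 421 N; F_m = (F_max+F_min)/2 = 1329 N
τ_a = K_W·8F_aD/(πd³) = 1.1154 × 132.94 = 148.28 MPa
τ_m = K_s·8F_mD/(πd³) = 1.0403 × 419.65 = 436.57 MPa
Goodman: 1/n_f = τ_a/S_se + τ_m/S_su = 148.28/473 + 436.57/851 = 0.31348 + 0.51301 = 0.82649
n_f = 1/0.82649 = 1.21

1.21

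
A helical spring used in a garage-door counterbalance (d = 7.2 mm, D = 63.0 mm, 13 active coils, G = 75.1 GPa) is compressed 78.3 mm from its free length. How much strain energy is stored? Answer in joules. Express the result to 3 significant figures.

k = Gd⁴/(8D³N_a) = (75.1×10³)(7.2⁴)/(8·63.0³·13) = 7.761 N/mm
U = ½kδ² = 0.5 × 7.761 × 78.3² = 23791 N·mm = 23.791 J

23.8 J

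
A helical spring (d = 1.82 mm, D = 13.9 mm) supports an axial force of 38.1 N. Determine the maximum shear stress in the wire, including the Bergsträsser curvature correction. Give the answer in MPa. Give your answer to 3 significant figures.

Spring index C = D/d = 13.9/1.82 = 7.6374
K_B = (4C+2)/(4C−3) = 32.549/27.549 = 1.1815
τ₀ = 8FD/(πd³) = 8·38.1·13.9/(π·1.82³) = 4236.72/18.939 = 223.7 MPa
τ_max = K·τ₀ = 1.1815 × 223.7 = 264.3 MPa

264 MPa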